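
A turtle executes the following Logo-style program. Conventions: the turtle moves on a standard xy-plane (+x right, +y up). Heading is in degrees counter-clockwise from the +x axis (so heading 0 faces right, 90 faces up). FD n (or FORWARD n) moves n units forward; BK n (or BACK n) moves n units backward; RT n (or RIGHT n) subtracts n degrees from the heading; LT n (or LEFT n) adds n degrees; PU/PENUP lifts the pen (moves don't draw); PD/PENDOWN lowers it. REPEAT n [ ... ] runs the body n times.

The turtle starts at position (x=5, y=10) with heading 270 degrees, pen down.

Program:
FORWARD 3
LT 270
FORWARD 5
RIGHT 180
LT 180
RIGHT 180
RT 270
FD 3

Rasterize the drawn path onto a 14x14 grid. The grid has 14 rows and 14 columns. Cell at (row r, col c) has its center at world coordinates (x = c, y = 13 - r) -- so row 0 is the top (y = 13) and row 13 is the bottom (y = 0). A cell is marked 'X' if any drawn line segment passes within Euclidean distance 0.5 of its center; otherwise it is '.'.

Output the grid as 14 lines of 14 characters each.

Segment 0: (5,10) -> (5,7)
Segment 1: (5,7) -> (-0,7)
Segment 2: (-0,7) -> (-0,10)

Answer: ..............
..............
..............
X....X........
X....X........
X....X........
XXXXXX........
..............
..............
..............
..............
..............
..............
..............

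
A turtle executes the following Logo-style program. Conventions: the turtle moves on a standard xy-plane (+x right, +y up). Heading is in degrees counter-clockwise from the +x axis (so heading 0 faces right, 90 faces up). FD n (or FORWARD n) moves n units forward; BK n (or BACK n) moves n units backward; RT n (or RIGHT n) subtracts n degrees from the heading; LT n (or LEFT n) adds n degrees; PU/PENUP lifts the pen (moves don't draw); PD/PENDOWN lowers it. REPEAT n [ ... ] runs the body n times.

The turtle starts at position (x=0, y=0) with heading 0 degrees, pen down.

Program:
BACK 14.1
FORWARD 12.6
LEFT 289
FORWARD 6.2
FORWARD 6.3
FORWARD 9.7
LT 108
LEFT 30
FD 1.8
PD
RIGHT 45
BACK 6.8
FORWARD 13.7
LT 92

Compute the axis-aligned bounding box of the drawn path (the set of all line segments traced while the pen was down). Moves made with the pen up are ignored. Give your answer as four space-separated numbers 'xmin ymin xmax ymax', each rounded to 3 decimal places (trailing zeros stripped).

Answer: -14.1 -21.881 12.828 0

Derivation:
Executing turtle program step by step:
Start: pos=(0,0), heading=0, pen down
BK 14.1: (0,0) -> (-14.1,0) [heading=0, draw]
FD 12.6: (-14.1,0) -> (-1.5,0) [heading=0, draw]
LT 289: heading 0 -> 289
FD 6.2: (-1.5,0) -> (0.519,-5.862) [heading=289, draw]
FD 6.3: (0.519,-5.862) -> (2.57,-11.819) [heading=289, draw]
FD 9.7: (2.57,-11.819) -> (5.728,-20.991) [heading=289, draw]
LT 108: heading 289 -> 37
LT 30: heading 37 -> 67
FD 1.8: (5.728,-20.991) -> (6.431,-19.334) [heading=67, draw]
PD: pen down
RT 45: heading 67 -> 22
BK 6.8: (6.431,-19.334) -> (0.126,-21.881) [heading=22, draw]
FD 13.7: (0.126,-21.881) -> (12.828,-16.749) [heading=22, draw]
LT 92: heading 22 -> 114
Final: pos=(12.828,-16.749), heading=114, 8 segment(s) drawn

Segment endpoints: x in {-14.1, -1.5, 0, 0.126, 0.519, 2.57, 5.728, 6.431, 12.828}, y in {-21.881, -20.991, -19.334, -16.749, -11.819, -5.862, 0}
xmin=-14.1, ymin=-21.881, xmax=12.828, ymax=0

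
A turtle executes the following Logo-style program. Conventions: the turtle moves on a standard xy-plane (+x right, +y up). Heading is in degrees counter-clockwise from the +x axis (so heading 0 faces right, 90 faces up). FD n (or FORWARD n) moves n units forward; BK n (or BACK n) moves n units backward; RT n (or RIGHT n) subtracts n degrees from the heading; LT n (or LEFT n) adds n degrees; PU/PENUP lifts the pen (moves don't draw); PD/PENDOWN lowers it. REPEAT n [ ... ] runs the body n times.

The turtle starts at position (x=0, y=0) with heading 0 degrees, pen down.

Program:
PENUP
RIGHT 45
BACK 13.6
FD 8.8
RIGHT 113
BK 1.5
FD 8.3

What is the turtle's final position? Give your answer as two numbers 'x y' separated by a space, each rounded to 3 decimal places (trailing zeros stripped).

Answer: -9.699 0.847

Derivation:
Executing turtle program step by step:
Start: pos=(0,0), heading=0, pen down
PU: pen up
RT 45: heading 0 -> 315
BK 13.6: (0,0) -> (-9.617,9.617) [heading=315, move]
FD 8.8: (-9.617,9.617) -> (-3.394,3.394) [heading=315, move]
RT 113: heading 315 -> 202
BK 1.5: (-3.394,3.394) -> (-2.003,3.956) [heading=202, move]
FD 8.3: (-2.003,3.956) -> (-9.699,0.847) [heading=202, move]
Final: pos=(-9.699,0.847), heading=202, 0 segment(s) drawn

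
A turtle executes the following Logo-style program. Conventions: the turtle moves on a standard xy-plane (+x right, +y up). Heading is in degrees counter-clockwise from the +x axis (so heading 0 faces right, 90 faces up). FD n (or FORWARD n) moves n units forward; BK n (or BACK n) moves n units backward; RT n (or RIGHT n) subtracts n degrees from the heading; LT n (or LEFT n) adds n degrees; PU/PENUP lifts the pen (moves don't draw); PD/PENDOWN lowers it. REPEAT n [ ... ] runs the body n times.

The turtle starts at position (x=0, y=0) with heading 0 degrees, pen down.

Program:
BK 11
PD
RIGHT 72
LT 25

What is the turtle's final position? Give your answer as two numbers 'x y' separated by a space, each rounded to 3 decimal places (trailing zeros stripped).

Executing turtle program step by step:
Start: pos=(0,0), heading=0, pen down
BK 11: (0,0) -> (-11,0) [heading=0, draw]
PD: pen down
RT 72: heading 0 -> 288
LT 25: heading 288 -> 313
Final: pos=(-11,0), heading=313, 1 segment(s) drawn

Answer: -11 0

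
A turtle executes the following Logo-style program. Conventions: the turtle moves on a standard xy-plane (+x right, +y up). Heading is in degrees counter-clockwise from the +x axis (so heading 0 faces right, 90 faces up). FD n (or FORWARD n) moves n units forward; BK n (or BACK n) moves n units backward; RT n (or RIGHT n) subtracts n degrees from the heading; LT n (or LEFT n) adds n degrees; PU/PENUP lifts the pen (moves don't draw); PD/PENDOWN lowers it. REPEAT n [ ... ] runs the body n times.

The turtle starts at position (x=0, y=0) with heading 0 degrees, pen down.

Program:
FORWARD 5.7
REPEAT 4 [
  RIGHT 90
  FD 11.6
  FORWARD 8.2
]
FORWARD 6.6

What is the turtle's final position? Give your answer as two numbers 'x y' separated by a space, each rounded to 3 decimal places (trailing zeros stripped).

Executing turtle program step by step:
Start: pos=(0,0), heading=0, pen down
FD 5.7: (0,0) -> (5.7,0) [heading=0, draw]
REPEAT 4 [
  -- iteration 1/4 --
  RT 90: heading 0 -> 270
  FD 11.6: (5.7,0) -> (5.7,-11.6) [heading=270, draw]
  FD 8.2: (5.7,-11.6) -> (5.7,-19.8) [heading=270, draw]
  -- iteration 2/4 --
  RT 90: heading 270 -> 180
  FD 11.6: (5.7,-19.8) -> (-5.9,-19.8) [heading=180, draw]
  FD 8.2: (-5.9,-19.8) -> (-14.1,-19.8) [heading=180, draw]
  -- iteration 3/4 --
  RT 90: heading 180 -> 90
  FD 11.6: (-14.1,-19.8) -> (-14.1,-8.2) [heading=90, draw]
  FD 8.2: (-14.1,-8.2) -> (-14.1,0) [heading=90, draw]
  -- iteration 4/4 --
  RT 90: heading 90 -> 0
  FD 11.6: (-14.1,0) -> (-2.5,0) [heading=0, draw]
  FD 8.2: (-2.5,0) -> (5.7,0) [heading=0, draw]
]
FD 6.6: (5.7,0) -> (12.3,0) [heading=0, draw]
Final: pos=(12.3,0), heading=0, 10 segment(s) drawn

Answer: 12.3 0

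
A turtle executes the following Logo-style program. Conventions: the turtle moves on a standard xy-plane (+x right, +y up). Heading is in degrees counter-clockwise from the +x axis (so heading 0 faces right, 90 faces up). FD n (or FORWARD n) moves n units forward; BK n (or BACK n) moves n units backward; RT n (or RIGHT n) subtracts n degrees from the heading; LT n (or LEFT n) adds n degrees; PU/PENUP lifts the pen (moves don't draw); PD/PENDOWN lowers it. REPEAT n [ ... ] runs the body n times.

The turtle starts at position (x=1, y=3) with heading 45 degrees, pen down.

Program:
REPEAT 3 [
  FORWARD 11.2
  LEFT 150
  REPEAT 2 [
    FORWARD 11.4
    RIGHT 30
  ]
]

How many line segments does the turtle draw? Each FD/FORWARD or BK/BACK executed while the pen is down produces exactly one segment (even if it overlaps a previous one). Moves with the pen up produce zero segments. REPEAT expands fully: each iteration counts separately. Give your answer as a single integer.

Answer: 9

Derivation:
Executing turtle program step by step:
Start: pos=(1,3), heading=45, pen down
REPEAT 3 [
  -- iteration 1/3 --
  FD 11.2: (1,3) -> (8.92,10.92) [heading=45, draw]
  LT 150: heading 45 -> 195
  REPEAT 2 [
    -- iteration 1/2 --
    FD 11.4: (8.92,10.92) -> (-2.092,7.969) [heading=195, draw]
    RT 30: heading 195 -> 165
    -- iteration 2/2 --
    FD 11.4: (-2.092,7.969) -> (-13.104,10.92) [heading=165, draw]
    RT 30: heading 165 -> 135
  ]
  -- iteration 2/3 --
  FD 11.2: (-13.104,10.92) -> (-21.023,18.839) [heading=135, draw]
  LT 150: heading 135 -> 285
  REPEAT 2 [
    -- iteration 1/2 --
    FD 11.4: (-21.023,18.839) -> (-18.073,7.828) [heading=285, draw]
    RT 30: heading 285 -> 255
    -- iteration 2/2 --
    FD 11.4: (-18.073,7.828) -> (-21.023,-3.184) [heading=255, draw]
    RT 30: heading 255 -> 225
  ]
  -- iteration 3/3 --
  FD 11.2: (-21.023,-3.184) -> (-28.943,-11.104) [heading=225, draw]
  LT 150: heading 225 -> 15
  REPEAT 2 [
    -- iteration 1/2 --
    FD 11.4: (-28.943,-11.104) -> (-17.931,-8.153) [heading=15, draw]
    RT 30: heading 15 -> 345
    -- iteration 2/2 --
    FD 11.4: (-17.931,-8.153) -> (-6.92,-11.104) [heading=345, draw]
    RT 30: heading 345 -> 315
  ]
]
Final: pos=(-6.92,-11.104), heading=315, 9 segment(s) drawn
Segments drawn: 9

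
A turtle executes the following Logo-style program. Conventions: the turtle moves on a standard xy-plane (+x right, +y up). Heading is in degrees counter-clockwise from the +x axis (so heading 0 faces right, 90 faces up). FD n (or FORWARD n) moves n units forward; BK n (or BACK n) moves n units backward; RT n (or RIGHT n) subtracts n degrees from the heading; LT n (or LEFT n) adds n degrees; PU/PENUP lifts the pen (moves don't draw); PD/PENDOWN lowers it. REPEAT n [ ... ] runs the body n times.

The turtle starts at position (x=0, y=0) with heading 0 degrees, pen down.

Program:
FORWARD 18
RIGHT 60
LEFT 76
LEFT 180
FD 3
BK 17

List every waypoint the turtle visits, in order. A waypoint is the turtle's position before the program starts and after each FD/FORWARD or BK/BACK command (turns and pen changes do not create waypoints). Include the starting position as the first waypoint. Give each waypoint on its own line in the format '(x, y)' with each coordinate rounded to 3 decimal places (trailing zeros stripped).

Answer: (0, 0)
(18, 0)
(15.116, -0.827)
(31.458, 3.859)

Derivation:
Executing turtle program step by step:
Start: pos=(0,0), heading=0, pen down
FD 18: (0,0) -> (18,0) [heading=0, draw]
RT 60: heading 0 -> 300
LT 76: heading 300 -> 16
LT 180: heading 16 -> 196
FD 3: (18,0) -> (15.116,-0.827) [heading=196, draw]
BK 17: (15.116,-0.827) -> (31.458,3.859) [heading=196, draw]
Final: pos=(31.458,3.859), heading=196, 3 segment(s) drawn
Waypoints (4 total):
(0, 0)
(18, 0)
(15.116, -0.827)
(31.458, 3.859)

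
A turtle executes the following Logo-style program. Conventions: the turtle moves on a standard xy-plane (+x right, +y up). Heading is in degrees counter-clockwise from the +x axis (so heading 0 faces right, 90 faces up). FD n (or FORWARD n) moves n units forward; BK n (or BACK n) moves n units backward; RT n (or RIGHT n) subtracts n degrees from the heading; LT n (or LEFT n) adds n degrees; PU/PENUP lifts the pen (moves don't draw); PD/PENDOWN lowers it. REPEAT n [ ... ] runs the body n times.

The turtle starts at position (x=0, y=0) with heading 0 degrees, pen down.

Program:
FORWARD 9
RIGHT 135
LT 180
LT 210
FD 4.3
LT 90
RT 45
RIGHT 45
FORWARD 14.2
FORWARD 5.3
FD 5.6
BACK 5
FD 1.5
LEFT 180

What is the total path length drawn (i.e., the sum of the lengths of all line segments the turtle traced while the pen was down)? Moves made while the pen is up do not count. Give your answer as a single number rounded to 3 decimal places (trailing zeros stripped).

Answer: 44.9

Derivation:
Executing turtle program step by step:
Start: pos=(0,0), heading=0, pen down
FD 9: (0,0) -> (9,0) [heading=0, draw]
RT 135: heading 0 -> 225
LT 180: heading 225 -> 45
LT 210: heading 45 -> 255
FD 4.3: (9,0) -> (7.887,-4.153) [heading=255, draw]
LT 90: heading 255 -> 345
RT 45: heading 345 -> 300
RT 45: heading 300 -> 255
FD 14.2: (7.887,-4.153) -> (4.212,-17.87) [heading=255, draw]
FD 5.3: (4.212,-17.87) -> (2.84,-22.989) [heading=255, draw]
FD 5.6: (2.84,-22.989) -> (1.391,-28.398) [heading=255, draw]
BK 5: (1.391,-28.398) -> (2.685,-23.569) [heading=255, draw]
FD 1.5: (2.685,-23.569) -> (2.297,-25.017) [heading=255, draw]
LT 180: heading 255 -> 75
Final: pos=(2.297,-25.017), heading=75, 7 segment(s) drawn

Segment lengths:
  seg 1: (0,0) -> (9,0), length = 9
  seg 2: (9,0) -> (7.887,-4.153), length = 4.3
  seg 3: (7.887,-4.153) -> (4.212,-17.87), length = 14.2
  seg 4: (4.212,-17.87) -> (2.84,-22.989), length = 5.3
  seg 5: (2.84,-22.989) -> (1.391,-28.398), length = 5.6
  seg 6: (1.391,-28.398) -> (2.685,-23.569), length = 5
  seg 7: (2.685,-23.569) -> (2.297,-25.017), length = 1.5
Total = 44.9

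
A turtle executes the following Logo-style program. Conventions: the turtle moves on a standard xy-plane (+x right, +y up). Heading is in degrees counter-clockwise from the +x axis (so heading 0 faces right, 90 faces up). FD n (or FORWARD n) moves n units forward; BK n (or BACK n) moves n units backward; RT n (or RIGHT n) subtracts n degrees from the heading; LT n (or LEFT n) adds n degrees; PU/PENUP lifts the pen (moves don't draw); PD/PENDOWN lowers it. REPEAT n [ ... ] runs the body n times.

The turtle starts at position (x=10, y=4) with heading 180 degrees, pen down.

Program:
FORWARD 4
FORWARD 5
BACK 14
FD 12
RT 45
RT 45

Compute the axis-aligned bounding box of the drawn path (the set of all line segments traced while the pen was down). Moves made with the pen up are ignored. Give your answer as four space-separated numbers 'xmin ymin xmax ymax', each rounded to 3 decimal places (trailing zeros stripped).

Executing turtle program step by step:
Start: pos=(10,4), heading=180, pen down
FD 4: (10,4) -> (6,4) [heading=180, draw]
FD 5: (6,4) -> (1,4) [heading=180, draw]
BK 14: (1,4) -> (15,4) [heading=180, draw]
FD 12: (15,4) -> (3,4) [heading=180, draw]
RT 45: heading 180 -> 135
RT 45: heading 135 -> 90
Final: pos=(3,4), heading=90, 4 segment(s) drawn

Segment endpoints: x in {1, 3, 6, 10, 15}, y in {4, 4, 4}
xmin=1, ymin=4, xmax=15, ymax=4

Answer: 1 4 15 4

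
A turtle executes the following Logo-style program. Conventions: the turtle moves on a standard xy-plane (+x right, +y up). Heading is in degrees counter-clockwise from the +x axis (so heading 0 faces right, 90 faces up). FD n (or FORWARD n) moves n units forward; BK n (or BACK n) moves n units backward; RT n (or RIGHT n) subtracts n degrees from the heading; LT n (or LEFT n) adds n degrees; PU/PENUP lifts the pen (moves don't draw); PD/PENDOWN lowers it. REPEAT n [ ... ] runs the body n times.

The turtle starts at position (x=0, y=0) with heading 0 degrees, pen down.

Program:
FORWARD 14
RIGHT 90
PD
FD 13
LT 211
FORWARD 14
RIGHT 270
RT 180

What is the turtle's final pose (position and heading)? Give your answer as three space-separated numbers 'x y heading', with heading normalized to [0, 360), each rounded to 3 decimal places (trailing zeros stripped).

Executing turtle program step by step:
Start: pos=(0,0), heading=0, pen down
FD 14: (0,0) -> (14,0) [heading=0, draw]
RT 90: heading 0 -> 270
PD: pen down
FD 13: (14,0) -> (14,-13) [heading=270, draw]
LT 211: heading 270 -> 121
FD 14: (14,-13) -> (6.789,-1) [heading=121, draw]
RT 270: heading 121 -> 211
RT 180: heading 211 -> 31
Final: pos=(6.789,-1), heading=31, 3 segment(s) drawn

Answer: 6.789 -1 31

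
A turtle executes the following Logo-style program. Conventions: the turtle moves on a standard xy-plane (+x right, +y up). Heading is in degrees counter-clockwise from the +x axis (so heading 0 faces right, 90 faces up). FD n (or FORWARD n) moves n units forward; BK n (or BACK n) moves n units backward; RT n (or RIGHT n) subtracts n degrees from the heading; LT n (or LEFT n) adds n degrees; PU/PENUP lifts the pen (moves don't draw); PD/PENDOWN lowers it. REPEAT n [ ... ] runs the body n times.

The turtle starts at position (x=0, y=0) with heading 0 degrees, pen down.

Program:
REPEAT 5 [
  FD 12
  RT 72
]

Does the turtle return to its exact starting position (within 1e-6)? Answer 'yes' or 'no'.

Answer: yes

Derivation:
Executing turtle program step by step:
Start: pos=(0,0), heading=0, pen down
REPEAT 5 [
  -- iteration 1/5 --
  FD 12: (0,0) -> (12,0) [heading=0, draw]
  RT 72: heading 0 -> 288
  -- iteration 2/5 --
  FD 12: (12,0) -> (15.708,-11.413) [heading=288, draw]
  RT 72: heading 288 -> 216
  -- iteration 3/5 --
  FD 12: (15.708,-11.413) -> (6,-18.466) [heading=216, draw]
  RT 72: heading 216 -> 144
  -- iteration 4/5 --
  FD 12: (6,-18.466) -> (-3.708,-11.413) [heading=144, draw]
  RT 72: heading 144 -> 72
  -- iteration 5/5 --
  FD 12: (-3.708,-11.413) -> (0,0) [heading=72, draw]
  RT 72: heading 72 -> 0
]
Final: pos=(0,0), heading=0, 5 segment(s) drawn

Start position: (0, 0)
Final position: (0, 0)
Distance = 0; < 1e-6 -> CLOSED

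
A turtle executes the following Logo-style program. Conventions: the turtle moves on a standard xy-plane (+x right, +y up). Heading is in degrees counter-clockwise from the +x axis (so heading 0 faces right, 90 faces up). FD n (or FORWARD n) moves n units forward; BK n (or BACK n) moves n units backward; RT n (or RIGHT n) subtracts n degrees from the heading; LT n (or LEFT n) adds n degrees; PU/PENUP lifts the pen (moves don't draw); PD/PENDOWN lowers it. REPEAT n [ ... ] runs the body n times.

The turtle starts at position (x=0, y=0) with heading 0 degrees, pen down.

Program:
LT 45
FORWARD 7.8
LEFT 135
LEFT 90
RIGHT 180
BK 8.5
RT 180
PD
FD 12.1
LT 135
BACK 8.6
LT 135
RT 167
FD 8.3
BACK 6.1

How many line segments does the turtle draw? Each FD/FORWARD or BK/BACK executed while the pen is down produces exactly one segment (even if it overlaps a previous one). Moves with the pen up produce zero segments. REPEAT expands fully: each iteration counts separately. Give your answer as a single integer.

Answer: 6

Derivation:
Executing turtle program step by step:
Start: pos=(0,0), heading=0, pen down
LT 45: heading 0 -> 45
FD 7.8: (0,0) -> (5.515,5.515) [heading=45, draw]
LT 135: heading 45 -> 180
LT 90: heading 180 -> 270
RT 180: heading 270 -> 90
BK 8.5: (5.515,5.515) -> (5.515,-2.985) [heading=90, draw]
RT 180: heading 90 -> 270
PD: pen down
FD 12.1: (5.515,-2.985) -> (5.515,-15.085) [heading=270, draw]
LT 135: heading 270 -> 45
BK 8.6: (5.515,-15.085) -> (-0.566,-21.166) [heading=45, draw]
LT 135: heading 45 -> 180
RT 167: heading 180 -> 13
FD 8.3: (-0.566,-21.166) -> (7.522,-19.299) [heading=13, draw]
BK 6.1: (7.522,-19.299) -> (1.578,-20.671) [heading=13, draw]
Final: pos=(1.578,-20.671), heading=13, 6 segment(s) drawn
Segments drawn: 6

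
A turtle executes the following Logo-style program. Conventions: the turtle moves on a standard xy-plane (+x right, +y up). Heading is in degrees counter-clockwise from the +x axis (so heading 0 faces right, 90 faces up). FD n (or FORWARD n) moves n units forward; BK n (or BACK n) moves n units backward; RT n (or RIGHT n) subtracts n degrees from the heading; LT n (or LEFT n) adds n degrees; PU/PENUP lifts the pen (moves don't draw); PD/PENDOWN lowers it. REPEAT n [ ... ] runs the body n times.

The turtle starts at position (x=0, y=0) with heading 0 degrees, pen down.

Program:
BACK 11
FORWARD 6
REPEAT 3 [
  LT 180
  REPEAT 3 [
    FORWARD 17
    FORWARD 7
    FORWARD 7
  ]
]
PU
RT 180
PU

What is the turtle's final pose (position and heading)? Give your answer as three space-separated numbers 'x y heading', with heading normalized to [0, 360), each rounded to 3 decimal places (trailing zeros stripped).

Executing turtle program step by step:
Start: pos=(0,0), heading=0, pen down
BK 11: (0,0) -> (-11,0) [heading=0, draw]
FD 6: (-11,0) -> (-5,0) [heading=0, draw]
REPEAT 3 [
  -- iteration 1/3 --
  LT 180: heading 0 -> 180
  REPEAT 3 [
    -- iteration 1/3 --
    FD 17: (-5,0) -> (-22,0) [heading=180, draw]
    FD 7: (-22,0) -> (-29,0) [heading=180, draw]
    FD 7: (-29,0) -> (-36,0) [heading=180, draw]
    -- iteration 2/3 --
    FD 17: (-36,0) -> (-53,0) [heading=180, draw]
    FD 7: (-53,0) -> (-60,0) [heading=180, draw]
    FD 7: (-60,0) -> (-67,0) [heading=180, draw]
    -- iteration 3/3 --
    FD 17: (-67,0) -> (-84,0) [heading=180, draw]
    FD 7: (-84,0) -> (-91,0) [heading=180, draw]
    FD 7: (-91,0) -> (-98,0) [heading=180, draw]
  ]
  -- iteration 2/3 --
  LT 180: heading 180 -> 0
  REPEAT 3 [
    -- iteration 1/3 --
    FD 17: (-98,0) -> (-81,0) [heading=0, draw]
    FD 7: (-81,0) -> (-74,0) [heading=0, draw]
    FD 7: (-74,0) -> (-67,0) [heading=0, draw]
    -- iteration 2/3 --
    FD 17: (-67,0) -> (-50,0) [heading=0, draw]
    FD 7: (-50,0) -> (-43,0) [heading=0, draw]
    FD 7: (-43,0) -> (-36,0) [heading=0, draw]
    -- iteration 3/3 --
    FD 17: (-36,0) -> (-19,0) [heading=0, draw]
    FD 7: (-19,0) -> (-12,0) [heading=0, draw]
    FD 7: (-12,0) -> (-5,0) [heading=0, draw]
  ]
  -- iteration 3/3 --
  LT 180: heading 0 -> 180
  REPEAT 3 [
    -- iteration 1/3 --
    FD 17: (-5,0) -> (-22,0) [heading=180, draw]
    FD 7: (-22,0) -> (-29,0) [heading=180, draw]
    FD 7: (-29,0) -> (-36,0) [heading=180, draw]
    -- iteration 2/3 --
    FD 17: (-36,0) -> (-53,0) [heading=180, draw]
    FD 7: (-53,0) -> (-60,0) [heading=180, draw]
    FD 7: (-60,0) -> (-67,0) [heading=180, draw]
    -- iteration 3/3 --
    FD 17: (-67,0) -> (-84,0) [heading=180, draw]
    FD 7: (-84,0) -> (-91,0) [heading=180, draw]
    FD 7: (-91,0) -> (-98,0) [heading=180, draw]
  ]
]
PU: pen up
RT 180: heading 180 -> 0
PU: pen up
Final: pos=(-98,0), heading=0, 29 segment(s) drawn

Answer: -98 0 0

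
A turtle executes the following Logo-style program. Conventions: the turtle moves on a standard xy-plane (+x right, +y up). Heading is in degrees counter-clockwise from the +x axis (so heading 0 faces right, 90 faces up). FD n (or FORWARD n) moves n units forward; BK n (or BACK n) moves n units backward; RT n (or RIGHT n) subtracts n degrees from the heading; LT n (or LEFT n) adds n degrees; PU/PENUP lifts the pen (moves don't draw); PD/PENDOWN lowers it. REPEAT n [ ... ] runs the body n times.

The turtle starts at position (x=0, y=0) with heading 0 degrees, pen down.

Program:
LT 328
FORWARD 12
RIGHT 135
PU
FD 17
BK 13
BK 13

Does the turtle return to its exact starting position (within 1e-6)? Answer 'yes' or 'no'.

Executing turtle program step by step:
Start: pos=(0,0), heading=0, pen down
LT 328: heading 0 -> 328
FD 12: (0,0) -> (10.177,-6.359) [heading=328, draw]
RT 135: heading 328 -> 193
PU: pen up
FD 17: (10.177,-6.359) -> (-6.388,-10.183) [heading=193, move]
BK 13: (-6.388,-10.183) -> (6.279,-7.259) [heading=193, move]
BK 13: (6.279,-7.259) -> (18.946,-4.334) [heading=193, move]
Final: pos=(18.946,-4.334), heading=193, 1 segment(s) drawn

Start position: (0, 0)
Final position: (18.946, -4.334)
Distance = 19.435; >= 1e-6 -> NOT closed

Answer: no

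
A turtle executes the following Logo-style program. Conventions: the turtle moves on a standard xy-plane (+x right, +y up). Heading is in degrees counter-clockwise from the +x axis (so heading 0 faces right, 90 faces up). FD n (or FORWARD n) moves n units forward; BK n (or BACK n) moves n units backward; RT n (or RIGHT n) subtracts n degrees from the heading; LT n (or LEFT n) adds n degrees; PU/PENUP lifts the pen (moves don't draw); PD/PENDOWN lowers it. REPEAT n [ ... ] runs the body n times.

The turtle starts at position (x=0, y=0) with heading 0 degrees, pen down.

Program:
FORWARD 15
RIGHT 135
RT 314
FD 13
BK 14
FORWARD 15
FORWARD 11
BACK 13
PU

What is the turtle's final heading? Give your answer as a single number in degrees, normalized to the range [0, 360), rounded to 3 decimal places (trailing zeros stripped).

Executing turtle program step by step:
Start: pos=(0,0), heading=0, pen down
FD 15: (0,0) -> (15,0) [heading=0, draw]
RT 135: heading 0 -> 225
RT 314: heading 225 -> 271
FD 13: (15,0) -> (15.227,-12.998) [heading=271, draw]
BK 14: (15.227,-12.998) -> (14.983,1) [heading=271, draw]
FD 15: (14.983,1) -> (15.244,-13.998) [heading=271, draw]
FD 11: (15.244,-13.998) -> (15.436,-24.996) [heading=271, draw]
BK 13: (15.436,-24.996) -> (15.209,-11.998) [heading=271, draw]
PU: pen up
Final: pos=(15.209,-11.998), heading=271, 6 segment(s) drawn

Answer: 271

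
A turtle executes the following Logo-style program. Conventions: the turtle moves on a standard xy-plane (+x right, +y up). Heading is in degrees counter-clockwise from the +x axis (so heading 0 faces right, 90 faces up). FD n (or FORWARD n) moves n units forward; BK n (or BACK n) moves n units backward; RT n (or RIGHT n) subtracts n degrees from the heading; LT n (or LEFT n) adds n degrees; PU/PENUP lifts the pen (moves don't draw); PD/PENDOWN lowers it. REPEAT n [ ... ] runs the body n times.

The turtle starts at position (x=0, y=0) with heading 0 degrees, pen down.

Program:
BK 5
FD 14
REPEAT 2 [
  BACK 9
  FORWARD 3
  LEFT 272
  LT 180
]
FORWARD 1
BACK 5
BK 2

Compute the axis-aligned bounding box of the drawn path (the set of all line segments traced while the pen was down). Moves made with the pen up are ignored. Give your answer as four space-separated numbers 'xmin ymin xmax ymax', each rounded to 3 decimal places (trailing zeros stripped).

Answer: -5 -8.995 9.195 0

Derivation:
Executing turtle program step by step:
Start: pos=(0,0), heading=0, pen down
BK 5: (0,0) -> (-5,0) [heading=0, draw]
FD 14: (-5,0) -> (9,0) [heading=0, draw]
REPEAT 2 [
  -- iteration 1/2 --
  BK 9: (9,0) -> (0,0) [heading=0, draw]
  FD 3: (0,0) -> (3,0) [heading=0, draw]
  LT 272: heading 0 -> 272
  LT 180: heading 272 -> 92
  -- iteration 2/2 --
  BK 9: (3,0) -> (3.314,-8.995) [heading=92, draw]
  FD 3: (3.314,-8.995) -> (3.209,-5.996) [heading=92, draw]
  LT 272: heading 92 -> 4
  LT 180: heading 4 -> 184
]
FD 1: (3.209,-5.996) -> (2.212,-6.066) [heading=184, draw]
BK 5: (2.212,-6.066) -> (7.2,-5.717) [heading=184, draw]
BK 2: (7.2,-5.717) -> (9.195,-5.578) [heading=184, draw]
Final: pos=(9.195,-5.578), heading=184, 9 segment(s) drawn

Segment endpoints: x in {-5, 0, 2.212, 3, 3.209, 3.314, 7.2, 9, 9.195}, y in {-8.995, -6.066, -5.996, -5.717, -5.578, 0}
xmin=-5, ymin=-8.995, xmax=9.195, ymax=0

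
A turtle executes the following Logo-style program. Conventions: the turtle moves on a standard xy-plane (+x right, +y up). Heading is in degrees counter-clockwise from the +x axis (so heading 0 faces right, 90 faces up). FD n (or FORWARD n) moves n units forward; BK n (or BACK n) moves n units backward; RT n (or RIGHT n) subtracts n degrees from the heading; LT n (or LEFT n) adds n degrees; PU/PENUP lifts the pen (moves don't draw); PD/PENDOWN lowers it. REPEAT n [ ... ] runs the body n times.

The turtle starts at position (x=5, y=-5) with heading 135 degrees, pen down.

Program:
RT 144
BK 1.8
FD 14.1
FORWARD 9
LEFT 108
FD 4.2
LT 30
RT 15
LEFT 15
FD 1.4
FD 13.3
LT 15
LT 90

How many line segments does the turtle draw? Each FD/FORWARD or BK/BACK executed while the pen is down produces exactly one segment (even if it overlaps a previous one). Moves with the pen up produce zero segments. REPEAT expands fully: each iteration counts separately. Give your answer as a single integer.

Answer: 6

Derivation:
Executing turtle program step by step:
Start: pos=(5,-5), heading=135, pen down
RT 144: heading 135 -> 351
BK 1.8: (5,-5) -> (3.222,-4.718) [heading=351, draw]
FD 14.1: (3.222,-4.718) -> (17.149,-6.924) [heading=351, draw]
FD 9: (17.149,-6.924) -> (26.038,-8.332) [heading=351, draw]
LT 108: heading 351 -> 99
FD 4.2: (26.038,-8.332) -> (25.381,-4.184) [heading=99, draw]
LT 30: heading 99 -> 129
RT 15: heading 129 -> 114
LT 15: heading 114 -> 129
FD 1.4: (25.381,-4.184) -> (24.5,-3.096) [heading=129, draw]
FD 13.3: (24.5,-3.096) -> (16.13,7.24) [heading=129, draw]
LT 15: heading 129 -> 144
LT 90: heading 144 -> 234
Final: pos=(16.13,7.24), heading=234, 6 segment(s) drawn
Segments drawn: 6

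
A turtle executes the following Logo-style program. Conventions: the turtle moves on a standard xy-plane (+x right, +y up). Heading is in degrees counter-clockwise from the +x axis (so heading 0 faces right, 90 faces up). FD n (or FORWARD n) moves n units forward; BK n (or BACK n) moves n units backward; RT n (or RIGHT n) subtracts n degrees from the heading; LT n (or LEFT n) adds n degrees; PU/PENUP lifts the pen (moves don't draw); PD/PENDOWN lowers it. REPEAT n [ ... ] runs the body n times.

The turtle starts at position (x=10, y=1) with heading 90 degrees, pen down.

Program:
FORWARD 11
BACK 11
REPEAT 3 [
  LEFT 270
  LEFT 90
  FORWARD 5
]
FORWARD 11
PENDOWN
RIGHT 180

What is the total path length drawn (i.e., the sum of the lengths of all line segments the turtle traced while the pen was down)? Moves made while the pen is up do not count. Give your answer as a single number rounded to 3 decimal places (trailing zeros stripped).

Answer: 48

Derivation:
Executing turtle program step by step:
Start: pos=(10,1), heading=90, pen down
FD 11: (10,1) -> (10,12) [heading=90, draw]
BK 11: (10,12) -> (10,1) [heading=90, draw]
REPEAT 3 [
  -- iteration 1/3 --
  LT 270: heading 90 -> 0
  LT 90: heading 0 -> 90
  FD 5: (10,1) -> (10,6) [heading=90, draw]
  -- iteration 2/3 --
  LT 270: heading 90 -> 0
  LT 90: heading 0 -> 90
  FD 5: (10,6) -> (10,11) [heading=90, draw]
  -- iteration 3/3 --
  LT 270: heading 90 -> 0
  LT 90: heading 0 -> 90
  FD 5: (10,11) -> (10,16) [heading=90, draw]
]
FD 11: (10,16) -> (10,27) [heading=90, draw]
PD: pen down
RT 180: heading 90 -> 270
Final: pos=(10,27), heading=270, 6 segment(s) drawn

Segment lengths:
  seg 1: (10,1) -> (10,12), length = 11
  seg 2: (10,12) -> (10,1), length = 11
  seg 3: (10,1) -> (10,6), length = 5
  seg 4: (10,6) -> (10,11), length = 5
  seg 5: (10,11) -> (10,16), length = 5
  seg 6: (10,16) -> (10,27), length = 11
Total = 48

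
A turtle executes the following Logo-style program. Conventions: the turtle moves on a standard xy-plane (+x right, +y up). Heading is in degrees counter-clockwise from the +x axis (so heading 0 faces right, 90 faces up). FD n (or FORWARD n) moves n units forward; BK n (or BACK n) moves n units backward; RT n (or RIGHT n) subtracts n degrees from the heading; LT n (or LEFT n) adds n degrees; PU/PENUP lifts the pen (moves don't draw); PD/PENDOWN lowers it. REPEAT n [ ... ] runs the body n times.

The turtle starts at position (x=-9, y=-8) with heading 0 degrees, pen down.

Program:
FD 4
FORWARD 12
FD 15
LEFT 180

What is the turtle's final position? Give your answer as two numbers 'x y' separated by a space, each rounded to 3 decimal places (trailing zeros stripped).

Executing turtle program step by step:
Start: pos=(-9,-8), heading=0, pen down
FD 4: (-9,-8) -> (-5,-8) [heading=0, draw]
FD 12: (-5,-8) -> (7,-8) [heading=0, draw]
FD 15: (7,-8) -> (22,-8) [heading=0, draw]
LT 180: heading 0 -> 180
Final: pos=(22,-8), heading=180, 3 segment(s) drawn

Answer: 22 -8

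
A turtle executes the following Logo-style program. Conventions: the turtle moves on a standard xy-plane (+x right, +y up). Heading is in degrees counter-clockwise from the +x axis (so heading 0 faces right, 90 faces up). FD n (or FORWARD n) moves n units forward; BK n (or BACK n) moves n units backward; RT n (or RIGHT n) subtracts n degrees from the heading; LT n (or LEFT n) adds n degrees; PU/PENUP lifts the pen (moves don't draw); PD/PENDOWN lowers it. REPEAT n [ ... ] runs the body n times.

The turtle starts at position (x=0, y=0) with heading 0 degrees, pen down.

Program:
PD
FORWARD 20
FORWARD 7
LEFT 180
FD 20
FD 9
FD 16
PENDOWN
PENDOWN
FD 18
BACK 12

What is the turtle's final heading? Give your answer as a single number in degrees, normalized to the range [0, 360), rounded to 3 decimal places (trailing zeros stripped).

Answer: 180

Derivation:
Executing turtle program step by step:
Start: pos=(0,0), heading=0, pen down
PD: pen down
FD 20: (0,0) -> (20,0) [heading=0, draw]
FD 7: (20,0) -> (27,0) [heading=0, draw]
LT 180: heading 0 -> 180
FD 20: (27,0) -> (7,0) [heading=180, draw]
FD 9: (7,0) -> (-2,0) [heading=180, draw]
FD 16: (-2,0) -> (-18,0) [heading=180, draw]
PD: pen down
PD: pen down
FD 18: (-18,0) -> (-36,0) [heading=180, draw]
BK 12: (-36,0) -> (-24,0) [heading=180, draw]
Final: pos=(-24,0), heading=180, 7 segment(s) drawn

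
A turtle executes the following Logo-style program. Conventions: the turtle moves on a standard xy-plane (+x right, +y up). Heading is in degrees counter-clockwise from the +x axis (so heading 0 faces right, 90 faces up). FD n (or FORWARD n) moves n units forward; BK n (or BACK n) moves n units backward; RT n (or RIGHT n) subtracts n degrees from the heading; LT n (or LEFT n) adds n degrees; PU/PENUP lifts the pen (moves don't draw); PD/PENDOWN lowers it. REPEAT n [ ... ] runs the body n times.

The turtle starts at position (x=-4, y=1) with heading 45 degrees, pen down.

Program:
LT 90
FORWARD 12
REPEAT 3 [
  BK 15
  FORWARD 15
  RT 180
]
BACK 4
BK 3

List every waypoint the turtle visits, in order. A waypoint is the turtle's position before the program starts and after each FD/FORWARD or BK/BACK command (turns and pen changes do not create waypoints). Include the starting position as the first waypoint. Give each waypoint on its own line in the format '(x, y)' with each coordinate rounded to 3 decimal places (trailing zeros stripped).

Executing turtle program step by step:
Start: pos=(-4,1), heading=45, pen down
LT 90: heading 45 -> 135
FD 12: (-4,1) -> (-12.485,9.485) [heading=135, draw]
REPEAT 3 [
  -- iteration 1/3 --
  BK 15: (-12.485,9.485) -> (-1.879,-1.121) [heading=135, draw]
  FD 15: (-1.879,-1.121) -> (-12.485,9.485) [heading=135, draw]
  RT 180: heading 135 -> 315
  -- iteration 2/3 --
  BK 15: (-12.485,9.485) -> (-23.092,20.092) [heading=315, draw]
  FD 15: (-23.092,20.092) -> (-12.485,9.485) [heading=315, draw]
  RT 180: heading 315 -> 135
  -- iteration 3/3 --
  BK 15: (-12.485,9.485) -> (-1.879,-1.121) [heading=135, draw]
  FD 15: (-1.879,-1.121) -> (-12.485,9.485) [heading=135, draw]
  RT 180: heading 135 -> 315
]
BK 4: (-12.485,9.485) -> (-15.314,12.314) [heading=315, draw]
BK 3: (-15.314,12.314) -> (-17.435,14.435) [heading=315, draw]
Final: pos=(-17.435,14.435), heading=315, 9 segment(s) drawn
Waypoints (10 total):
(-4, 1)
(-12.485, 9.485)
(-1.879, -1.121)
(-12.485, 9.485)
(-23.092, 20.092)
(-12.485, 9.485)
(-1.879, -1.121)
(-12.485, 9.485)
(-15.314, 12.314)
(-17.435, 14.435)

Answer: (-4, 1)
(-12.485, 9.485)
(-1.879, -1.121)
(-12.485, 9.485)
(-23.092, 20.092)
(-12.485, 9.485)
(-1.879, -1.121)
(-12.485, 9.485)
(-15.314, 12.314)
(-17.435, 14.435)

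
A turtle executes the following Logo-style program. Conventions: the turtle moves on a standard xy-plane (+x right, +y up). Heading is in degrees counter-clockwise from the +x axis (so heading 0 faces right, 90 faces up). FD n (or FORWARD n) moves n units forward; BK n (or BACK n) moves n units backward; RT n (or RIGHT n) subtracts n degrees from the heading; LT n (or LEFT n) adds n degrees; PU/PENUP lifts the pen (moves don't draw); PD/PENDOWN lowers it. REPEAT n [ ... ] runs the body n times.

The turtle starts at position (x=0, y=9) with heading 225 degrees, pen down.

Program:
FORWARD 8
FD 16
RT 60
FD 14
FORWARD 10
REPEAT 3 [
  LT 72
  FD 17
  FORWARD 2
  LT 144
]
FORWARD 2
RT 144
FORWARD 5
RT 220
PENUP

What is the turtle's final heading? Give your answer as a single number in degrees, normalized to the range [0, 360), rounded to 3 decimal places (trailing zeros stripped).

Answer: 89

Derivation:
Executing turtle program step by step:
Start: pos=(0,9), heading=225, pen down
FD 8: (0,9) -> (-5.657,3.343) [heading=225, draw]
FD 16: (-5.657,3.343) -> (-16.971,-7.971) [heading=225, draw]
RT 60: heading 225 -> 165
FD 14: (-16.971,-7.971) -> (-30.494,-4.347) [heading=165, draw]
FD 10: (-30.494,-4.347) -> (-40.153,-1.759) [heading=165, draw]
REPEAT 3 [
  -- iteration 1/3 --
  LT 72: heading 165 -> 237
  FD 17: (-40.153,-1.759) -> (-49.412,-16.016) [heading=237, draw]
  FD 2: (-49.412,-16.016) -> (-50.501,-17.694) [heading=237, draw]
  LT 144: heading 237 -> 21
  -- iteration 2/3 --
  LT 72: heading 21 -> 93
  FD 17: (-50.501,-17.694) -> (-51.391,-0.717) [heading=93, draw]
  FD 2: (-51.391,-0.717) -> (-51.495,1.28) [heading=93, draw]
  LT 144: heading 93 -> 237
  -- iteration 3/3 --
  LT 72: heading 237 -> 309
  FD 17: (-51.495,1.28) -> (-40.797,-11.931) [heading=309, draw]
  FD 2: (-40.797,-11.931) -> (-39.538,-13.485) [heading=309, draw]
  LT 144: heading 309 -> 93
]
FD 2: (-39.538,-13.485) -> (-39.643,-11.488) [heading=93, draw]
RT 144: heading 93 -> 309
FD 5: (-39.643,-11.488) -> (-36.496,-15.374) [heading=309, draw]
RT 220: heading 309 -> 89
PU: pen up
Final: pos=(-36.496,-15.374), heading=89, 12 segment(s) drawn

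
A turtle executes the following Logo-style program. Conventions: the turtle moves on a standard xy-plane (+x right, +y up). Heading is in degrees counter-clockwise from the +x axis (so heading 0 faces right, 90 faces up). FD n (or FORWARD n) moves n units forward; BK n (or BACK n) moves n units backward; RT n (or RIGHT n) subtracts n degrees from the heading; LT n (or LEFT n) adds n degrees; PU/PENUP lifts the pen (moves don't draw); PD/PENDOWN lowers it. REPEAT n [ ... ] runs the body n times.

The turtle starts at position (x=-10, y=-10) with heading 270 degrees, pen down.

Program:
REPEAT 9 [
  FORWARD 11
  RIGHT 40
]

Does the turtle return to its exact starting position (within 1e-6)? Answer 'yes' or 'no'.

Answer: yes

Derivation:
Executing turtle program step by step:
Start: pos=(-10,-10), heading=270, pen down
REPEAT 9 [
  -- iteration 1/9 --
  FD 11: (-10,-10) -> (-10,-21) [heading=270, draw]
  RT 40: heading 270 -> 230
  -- iteration 2/9 --
  FD 11: (-10,-21) -> (-17.071,-29.426) [heading=230, draw]
  RT 40: heading 230 -> 190
  -- iteration 3/9 --
  FD 11: (-17.071,-29.426) -> (-27.904,-31.337) [heading=190, draw]
  RT 40: heading 190 -> 150
  -- iteration 4/9 --
  FD 11: (-27.904,-31.337) -> (-37.43,-25.837) [heading=150, draw]
  RT 40: heading 150 -> 110
  -- iteration 5/9 --
  FD 11: (-37.43,-25.837) -> (-41.192,-15.5) [heading=110, draw]
  RT 40: heading 110 -> 70
  -- iteration 6/9 --
  FD 11: (-41.192,-15.5) -> (-37.43,-5.163) [heading=70, draw]
  RT 40: heading 70 -> 30
  -- iteration 7/9 --
  FD 11: (-37.43,-5.163) -> (-27.904,0.337) [heading=30, draw]
  RT 40: heading 30 -> 350
  -- iteration 8/9 --
  FD 11: (-27.904,0.337) -> (-17.071,-1.574) [heading=350, draw]
  RT 40: heading 350 -> 310
  -- iteration 9/9 --
  FD 11: (-17.071,-1.574) -> (-10,-10) [heading=310, draw]
  RT 40: heading 310 -> 270
]
Final: pos=(-10,-10), heading=270, 9 segment(s) drawn

Start position: (-10, -10)
Final position: (-10, -10)
Distance = 0; < 1e-6 -> CLOSED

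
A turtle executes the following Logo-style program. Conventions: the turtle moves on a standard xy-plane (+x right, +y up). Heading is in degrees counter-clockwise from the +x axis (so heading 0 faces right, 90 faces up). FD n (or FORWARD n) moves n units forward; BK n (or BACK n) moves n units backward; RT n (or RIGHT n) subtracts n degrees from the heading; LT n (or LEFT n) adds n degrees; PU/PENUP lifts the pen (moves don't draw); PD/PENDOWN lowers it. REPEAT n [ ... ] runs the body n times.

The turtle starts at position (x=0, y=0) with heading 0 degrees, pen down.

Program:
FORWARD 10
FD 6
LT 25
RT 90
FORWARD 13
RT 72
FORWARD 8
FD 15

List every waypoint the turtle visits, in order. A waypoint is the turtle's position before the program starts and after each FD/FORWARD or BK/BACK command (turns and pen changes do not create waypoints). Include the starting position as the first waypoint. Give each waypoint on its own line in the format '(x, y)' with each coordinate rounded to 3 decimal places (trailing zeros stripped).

Executing turtle program step by step:
Start: pos=(0,0), heading=0, pen down
FD 10: (0,0) -> (10,0) [heading=0, draw]
FD 6: (10,0) -> (16,0) [heading=0, draw]
LT 25: heading 0 -> 25
RT 90: heading 25 -> 295
FD 13: (16,0) -> (21.494,-11.782) [heading=295, draw]
RT 72: heading 295 -> 223
FD 8: (21.494,-11.782) -> (15.643,-17.238) [heading=223, draw]
FD 15: (15.643,-17.238) -> (4.673,-27.468) [heading=223, draw]
Final: pos=(4.673,-27.468), heading=223, 5 segment(s) drawn
Waypoints (6 total):
(0, 0)
(10, 0)
(16, 0)
(21.494, -11.782)
(15.643, -17.238)
(4.673, -27.468)

Answer: (0, 0)
(10, 0)
(16, 0)
(21.494, -11.782)
(15.643, -17.238)
(4.673, -27.468)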